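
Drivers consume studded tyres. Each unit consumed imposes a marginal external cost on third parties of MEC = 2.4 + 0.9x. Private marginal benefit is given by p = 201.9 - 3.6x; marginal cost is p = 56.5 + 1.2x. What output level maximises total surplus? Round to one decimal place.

Social marginal benefit = demand − MEC = 199.5 - 4.5x.
Set SMB = MC: 199.5 - 4.5x = 56.5 + 1.2x → x* = 25.0877.

x* = 25.1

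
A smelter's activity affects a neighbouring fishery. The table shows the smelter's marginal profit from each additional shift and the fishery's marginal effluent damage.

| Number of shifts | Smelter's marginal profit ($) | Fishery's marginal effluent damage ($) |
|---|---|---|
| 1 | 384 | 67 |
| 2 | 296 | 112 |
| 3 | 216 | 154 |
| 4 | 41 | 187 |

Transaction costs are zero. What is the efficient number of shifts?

Bargaining reaches the level where marginal profit last exceeds marginal effluent damage.
That holds through level 3 (216 ≥ 154) but not at 4 (41 < 187).

3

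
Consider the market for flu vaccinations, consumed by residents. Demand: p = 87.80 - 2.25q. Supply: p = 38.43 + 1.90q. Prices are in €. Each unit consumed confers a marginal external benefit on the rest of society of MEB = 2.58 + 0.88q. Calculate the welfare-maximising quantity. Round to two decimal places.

q* = 15.89

Social marginal benefit = demand + MEB = 90.38 - 1.37q.
Set SMB = MC: 90.38 - 1.37q = 38.43 + 1.90q → q* = 15.8869.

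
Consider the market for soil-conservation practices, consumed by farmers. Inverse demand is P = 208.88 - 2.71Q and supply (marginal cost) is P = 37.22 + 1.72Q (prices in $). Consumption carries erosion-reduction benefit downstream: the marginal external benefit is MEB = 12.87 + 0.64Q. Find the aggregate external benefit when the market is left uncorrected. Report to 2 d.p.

$979.19

Market equilibrium (private): 37.22 + 1.72Q = 208.88 - 2.71Q → Q_m = 38.7494.
Total external benefit = ∫₀^{Q_m} (12.87 + 0.64Q) dQ = 12.87×38.7494 + ½×0.64×38.7494² = 979.1899.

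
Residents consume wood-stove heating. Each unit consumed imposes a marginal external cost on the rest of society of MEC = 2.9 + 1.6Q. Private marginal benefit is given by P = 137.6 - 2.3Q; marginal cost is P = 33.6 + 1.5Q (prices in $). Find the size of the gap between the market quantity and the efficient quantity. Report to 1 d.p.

Market equilibrium (private): 33.6 + 1.5Q = 137.6 - 2.3Q → Q_m = 27.3684.
Social marginal benefit = demand − MEC = 134.7 - 3.9Q.
Set SMB = MC: 134.7 - 3.9Q = 33.6 + 1.5Q → Q* = 18.7222.
Gap = |27.3684 − 18.7222| = 8.6462.

8.6 units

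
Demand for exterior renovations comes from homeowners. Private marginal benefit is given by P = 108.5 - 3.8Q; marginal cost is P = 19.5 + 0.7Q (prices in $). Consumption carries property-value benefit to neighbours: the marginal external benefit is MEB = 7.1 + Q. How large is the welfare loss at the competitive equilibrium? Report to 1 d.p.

DWL = $103.2

Market equilibrium (private): 19.5 + 0.7Q = 108.5 - 3.8Q → Q_m = 19.7778.
Social marginal benefit = demand + MEB = 115.6 - 2.8Q.
Set SMB = MC: 115.6 - 2.8Q = 19.5 + 0.7Q → Q* = 27.4571.
The loss is the area between SMB and MC from Q* to Q_m; with linear curves that's a triangle of height MEB(Q_m).
DWL = ½ × 7.6793 × 26.8778 = 103.2013.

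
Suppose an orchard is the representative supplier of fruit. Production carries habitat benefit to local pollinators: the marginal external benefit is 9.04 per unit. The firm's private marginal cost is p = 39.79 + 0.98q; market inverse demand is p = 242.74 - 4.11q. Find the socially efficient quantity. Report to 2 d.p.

q* = 41.65

Social marginal cost = private MC − MEB = 30.75 + 0.98q.
Set SMC = demand: 30.75 + 0.98q = 242.74 - 4.11q → q* = 41.6483.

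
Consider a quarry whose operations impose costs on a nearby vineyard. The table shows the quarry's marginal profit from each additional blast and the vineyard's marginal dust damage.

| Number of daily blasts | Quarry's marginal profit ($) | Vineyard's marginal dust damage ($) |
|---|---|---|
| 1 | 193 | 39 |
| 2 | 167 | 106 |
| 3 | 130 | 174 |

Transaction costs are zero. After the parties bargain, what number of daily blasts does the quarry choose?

Bargaining reaches the level where marginal profit last exceeds marginal dust damage.
That holds through level 2 (167 ≥ 106) but not at 3 (130 < 174).

2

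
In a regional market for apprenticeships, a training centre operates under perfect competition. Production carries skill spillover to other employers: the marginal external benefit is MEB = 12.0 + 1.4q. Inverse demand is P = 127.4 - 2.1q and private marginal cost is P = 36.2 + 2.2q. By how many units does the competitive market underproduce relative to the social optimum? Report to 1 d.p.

Market equilibrium (private): 36.2 + 2.2q = 127.4 - 2.1q → q_m = 21.2093.
Social marginal cost = private MC − MEB = 24.2 + 0.8q.
Set SMC = demand: 24.2 + 0.8q = 127.4 - 2.1q → q* = 35.5862.
Gap = |21.2093 − 35.5862| = 14.3769.

14.4 units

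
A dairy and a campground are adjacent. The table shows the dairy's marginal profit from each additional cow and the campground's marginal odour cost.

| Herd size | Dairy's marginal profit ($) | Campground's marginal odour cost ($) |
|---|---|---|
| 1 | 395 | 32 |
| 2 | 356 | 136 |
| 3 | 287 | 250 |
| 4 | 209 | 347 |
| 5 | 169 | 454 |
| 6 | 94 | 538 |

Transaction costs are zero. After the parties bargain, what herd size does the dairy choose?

Bargaining reaches the level where marginal profit last exceeds marginal odour cost.
That holds through level 3 (287 ≥ 250) but not at 4 (209 < 347).

3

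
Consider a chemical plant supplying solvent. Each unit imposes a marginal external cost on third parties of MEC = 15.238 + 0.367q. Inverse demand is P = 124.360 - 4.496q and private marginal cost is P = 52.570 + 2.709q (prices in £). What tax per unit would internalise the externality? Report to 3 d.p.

Social marginal cost = private MC + MEC = 67.808 + 3.076q.
Set SMC = demand: 67.808 + 3.076q = 124.360 - 4.496q → q* = 7.4686.
The Pigouvian tax equals MEC at q*: 15.238 + 0.367×7.4686 = 17.9790.

tax = £17.979 per unit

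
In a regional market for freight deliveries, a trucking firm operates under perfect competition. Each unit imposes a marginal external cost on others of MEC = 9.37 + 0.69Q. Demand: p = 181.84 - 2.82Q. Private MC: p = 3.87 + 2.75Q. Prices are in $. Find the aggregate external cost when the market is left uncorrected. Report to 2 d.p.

$651.60

Market equilibrium (private): 3.87 + 2.75Q = 181.84 - 2.82Q → Q_m = 31.9515.
Total external cost = ∫₀^{Q_m} (9.37 + 0.69Q) dQ = 9.37×31.9515 + ½×0.69×31.9515² = 651.5955.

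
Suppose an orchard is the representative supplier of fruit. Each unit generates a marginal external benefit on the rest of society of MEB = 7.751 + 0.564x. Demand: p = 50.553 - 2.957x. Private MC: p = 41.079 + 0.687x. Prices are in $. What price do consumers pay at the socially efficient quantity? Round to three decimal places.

Social marginal cost = private MC − MEB = 33.328 + 0.123x.
Set SMC = demand: 33.328 + 0.123x = 50.553 - 2.957x → x* = 5.5925.
Consumer price on the demand curve at x*: 50.553 − 2.957×5.5925 = 34.0160.

P = $34.016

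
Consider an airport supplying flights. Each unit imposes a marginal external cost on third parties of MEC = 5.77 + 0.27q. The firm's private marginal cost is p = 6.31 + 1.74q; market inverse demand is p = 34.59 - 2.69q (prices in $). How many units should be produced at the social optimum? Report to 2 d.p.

Social marginal cost = private MC + MEC = 12.08 + 2.01q.
Set SMC = demand: 12.08 + 2.01q = 34.59 - 2.69q → q* = 4.7894.

q* = 4.79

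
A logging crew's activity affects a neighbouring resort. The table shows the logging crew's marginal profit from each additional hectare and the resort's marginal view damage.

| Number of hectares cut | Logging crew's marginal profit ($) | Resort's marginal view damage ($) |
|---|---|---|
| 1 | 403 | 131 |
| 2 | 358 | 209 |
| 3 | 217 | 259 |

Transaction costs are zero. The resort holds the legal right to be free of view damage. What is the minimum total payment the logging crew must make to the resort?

$340

Efficient level: marginal profit ≥ marginal view damage through level 2, so k* = 2.
With the resort holding the right, the logging crew must at least compensate total damage at k*: 131 + 209 = 340.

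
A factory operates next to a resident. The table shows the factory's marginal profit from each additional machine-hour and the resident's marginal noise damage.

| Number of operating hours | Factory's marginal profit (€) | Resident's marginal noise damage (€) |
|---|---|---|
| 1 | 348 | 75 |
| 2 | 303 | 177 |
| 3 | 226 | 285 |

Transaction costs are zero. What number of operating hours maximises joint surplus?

Bargaining reaches the level where marginal profit last exceeds marginal noise damage.
That holds through level 2 (303 ≥ 177) but not at 3 (226 < 285).

2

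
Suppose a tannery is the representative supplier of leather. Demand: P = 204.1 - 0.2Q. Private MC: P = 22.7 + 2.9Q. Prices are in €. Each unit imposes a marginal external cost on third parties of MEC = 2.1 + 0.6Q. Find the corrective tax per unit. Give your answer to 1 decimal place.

tax = €31.2 per unit

Social marginal cost = private MC + MEC = 24.8 + 3.5Q.
Set SMC = demand: 24.8 + 3.5Q = 204.1 - 0.2Q → Q* = 48.4595.
The Pigouvian tax equals MEC at Q*: 2.1 + 0.6×48.4595 = 31.1757.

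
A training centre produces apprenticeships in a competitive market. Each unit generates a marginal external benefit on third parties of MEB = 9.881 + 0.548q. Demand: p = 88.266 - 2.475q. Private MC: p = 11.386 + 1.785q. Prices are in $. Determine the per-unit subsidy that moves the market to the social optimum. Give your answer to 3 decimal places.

subsidy = $22.689 per unit

Social marginal cost = private MC − MEB = 1.505 + 1.237q.
Set SMC = demand: 1.505 + 1.237q = 88.266 - 2.475q → q* = 23.3731.
The Pigouvian subsidy equals MEB at q*: 9.881 + 0.548×23.3731 = 22.6895.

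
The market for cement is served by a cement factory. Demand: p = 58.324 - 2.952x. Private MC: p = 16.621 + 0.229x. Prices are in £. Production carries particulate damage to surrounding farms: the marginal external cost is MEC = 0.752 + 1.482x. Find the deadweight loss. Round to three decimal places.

DWL = £43.671

Market equilibrium (private): 16.621 + 0.229x = 58.324 - 2.952x → x_m = 13.1100.
Social marginal cost = private MC + MEC = 17.373 + 1.711x.
Set SMC = demand: 17.373 + 1.711x = 58.324 - 2.952x → x* = 8.7821.
The welfare-loss triangle has base |x_m − x*| and height MEC(x_m) (the vertical gap between SMC and demand is zero at x* and MEC at x_m).
DWL = ½ × 4.3279 × 20.1811 = 43.6709.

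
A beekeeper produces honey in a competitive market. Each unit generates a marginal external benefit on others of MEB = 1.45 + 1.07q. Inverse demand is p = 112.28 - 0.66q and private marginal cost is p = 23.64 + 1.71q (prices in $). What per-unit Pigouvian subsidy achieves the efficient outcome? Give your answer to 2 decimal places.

subsidy = $75.60 per unit

Social marginal cost = private MC − MEB = 22.19 + 0.64q.
Set SMC = demand: 22.19 + 0.64q = 112.28 - 0.66q → q* = 69.3000.
The Pigouvian subsidy equals MEB at q*: 1.45 + 1.07×69.3000 = 75.6010.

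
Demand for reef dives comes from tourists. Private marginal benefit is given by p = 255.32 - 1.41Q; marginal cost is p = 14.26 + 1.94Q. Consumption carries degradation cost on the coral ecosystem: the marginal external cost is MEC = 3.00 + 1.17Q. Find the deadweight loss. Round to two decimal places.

DWL = 840.96

Market equilibrium (private): 14.26 + 1.94Q = 255.32 - 1.41Q → Q_m = 71.9582.
Social marginal benefit = demand − MEC = 252.32 - 2.58Q.
Set SMB = MC: 252.32 - 2.58Q = 14.26 + 1.94Q → Q* = 52.6681.
Height of the DWL triangle at Q_m is MC(Q_m) − SMB(Q_m) = MEC(Q_m) = 87.1911.
DWL = ½ × 19.2901 × 87.1911 = 840.9625.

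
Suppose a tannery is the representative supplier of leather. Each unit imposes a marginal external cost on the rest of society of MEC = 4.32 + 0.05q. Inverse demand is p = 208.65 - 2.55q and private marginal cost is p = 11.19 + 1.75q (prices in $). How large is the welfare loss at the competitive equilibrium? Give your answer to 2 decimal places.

DWL = $5.03

Market equilibrium (private): 11.19 + 1.75q = 208.65 - 2.55q → q_m = 45.9209.
Social marginal cost = private MC + MEC = 15.51 + 1.80q.
Set SMC = demand: 15.51 + 1.80q = 208.65 - 2.55q → q* = 44.4000.
The welfare-loss triangle has base |q_m − q*| and height MEC(q_m) (the vertical gap between SMC and demand is zero at q* and MEC at q_m).
DWL = ½ × 1.5209 × 6.6160 = 5.0311.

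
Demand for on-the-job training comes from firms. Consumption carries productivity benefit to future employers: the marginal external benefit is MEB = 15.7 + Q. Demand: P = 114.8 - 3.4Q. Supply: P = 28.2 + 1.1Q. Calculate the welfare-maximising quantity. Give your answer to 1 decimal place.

Q* = 29.2

Social marginal benefit = demand + MEB = 130.5 - 2.4Q.
Set SMB = MC: 130.5 - 2.4Q = 28.2 + 1.1Q → Q* = 29.2286.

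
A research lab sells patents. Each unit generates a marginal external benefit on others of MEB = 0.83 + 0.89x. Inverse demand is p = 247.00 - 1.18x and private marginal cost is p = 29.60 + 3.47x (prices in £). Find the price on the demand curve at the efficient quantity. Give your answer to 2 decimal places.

Social marginal cost = private MC − MEB = 28.77 + 2.58x.
Set SMC = demand: 28.77 + 2.58x = 247.00 - 1.18x → x* = 58.0399.
Consumer price on the demand curve at x*: 247.00 − 1.18×58.0399 = 178.5129.

P = £178.51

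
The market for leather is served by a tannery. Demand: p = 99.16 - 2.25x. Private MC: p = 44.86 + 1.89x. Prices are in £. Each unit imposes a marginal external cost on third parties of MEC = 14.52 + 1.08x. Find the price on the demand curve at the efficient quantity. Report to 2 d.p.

Social marginal cost = private MC + MEC = 59.38 + 2.97x.
Set SMC = demand: 59.38 + 2.97x = 99.16 - 2.25x → x* = 7.6207.
Consumer price on the demand curve at x*: 99.16 − 2.25×7.6207 = 82.0134.

P = £82.01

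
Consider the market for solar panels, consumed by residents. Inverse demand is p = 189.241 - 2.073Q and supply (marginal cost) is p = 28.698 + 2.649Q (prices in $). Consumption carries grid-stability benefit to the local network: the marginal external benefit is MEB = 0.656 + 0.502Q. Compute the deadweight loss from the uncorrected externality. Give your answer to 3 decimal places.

Market equilibrium (private): 28.698 + 2.649Q = 189.241 - 2.073Q → Q_m = 33.9989.
Social marginal benefit = demand + MEB = 189.897 - 1.571Q.
Set SMB = MC: 189.897 - 1.571Q = 28.698 + 2.649Q → Q* = 38.1988.
Height of the DWL triangle at Q_m is SMB(Q_m) − MC(Q_m) = MEB(Q_m) = 17.7235.
DWL = ½ × 4.1999 × 17.7235 = 37.2185.

DWL = $37.218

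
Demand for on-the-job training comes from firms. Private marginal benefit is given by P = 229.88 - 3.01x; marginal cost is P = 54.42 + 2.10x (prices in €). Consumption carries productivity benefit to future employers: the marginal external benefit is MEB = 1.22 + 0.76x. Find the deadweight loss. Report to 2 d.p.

Market equilibrium (private): 54.42 + 2.10x = 229.88 - 3.01x → x_m = 34.3366.
Social marginal benefit = demand + MEB = 231.10 - 2.25x.
Set SMB = MC: 231.10 - 2.25x = 54.42 + 2.10x → x* = 40.6161.
Between x* and x_m the wedge SMB − MC runs linearly from 0 to MEB(x_m), so the loss is a triangle.
DWL = ½ × 6.2795 × 27.3158 = 85.7648.

DWL = €85.76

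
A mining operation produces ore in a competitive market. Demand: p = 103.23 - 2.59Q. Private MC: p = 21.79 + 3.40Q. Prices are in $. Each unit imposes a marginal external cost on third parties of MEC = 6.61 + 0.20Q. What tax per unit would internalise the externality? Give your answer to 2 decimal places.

Social marginal cost = private MC + MEC = 28.40 + 3.60Q.
Set SMC = demand: 28.40 + 3.60Q = 103.23 - 2.59Q → Q* = 12.0889.
The Pigouvian tax equals MEC at Q*: 6.61 + 0.20×12.0889 = 9.0278.

tax = $9.03 per unit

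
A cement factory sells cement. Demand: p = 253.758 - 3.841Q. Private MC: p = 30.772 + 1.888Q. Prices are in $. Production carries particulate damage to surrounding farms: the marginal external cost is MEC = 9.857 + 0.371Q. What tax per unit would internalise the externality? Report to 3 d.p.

Social marginal cost = private MC + MEC = 40.629 + 2.259Q.
Set SMC = demand: 40.629 + 2.259Q = 253.758 - 3.841Q → Q* = 34.9392.
The Pigouvian tax equals MEC at Q*: 9.857 + 0.371×34.9392 = 22.8194.

tax = $22.819 per unit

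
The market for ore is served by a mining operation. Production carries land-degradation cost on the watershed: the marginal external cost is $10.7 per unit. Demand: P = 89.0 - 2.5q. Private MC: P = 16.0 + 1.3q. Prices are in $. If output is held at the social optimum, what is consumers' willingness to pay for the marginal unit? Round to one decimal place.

Social marginal cost = private MC + MEC = 26.7 + 1.3q.
Set SMC = demand: 26.7 + 1.3q = 89.0 - 2.5q → q* = 16.3947.
Consumer price on the demand curve at q*: 89.0 − 2.5×16.3947 = 48.0133.

P = $48.0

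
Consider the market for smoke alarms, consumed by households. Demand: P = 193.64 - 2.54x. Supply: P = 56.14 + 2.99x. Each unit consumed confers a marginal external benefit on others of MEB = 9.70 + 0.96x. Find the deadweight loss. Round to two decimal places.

Market equilibrium (private): 56.14 + 2.99x = 193.64 - 2.54x → x_m = 24.8644.
Social marginal benefit = demand + MEB = 203.34 - 1.58x.
Set SMB = MC: 203.34 - 1.58x = 56.14 + 2.99x → x* = 32.2101.
Between x* and x_m the wedge SMB − MC runs linearly from 0 to MEB(x_m), so the loss is a triangle.
DWL = ½ × 7.3457 × 33.5698 = 123.2968.

DWL = 123.30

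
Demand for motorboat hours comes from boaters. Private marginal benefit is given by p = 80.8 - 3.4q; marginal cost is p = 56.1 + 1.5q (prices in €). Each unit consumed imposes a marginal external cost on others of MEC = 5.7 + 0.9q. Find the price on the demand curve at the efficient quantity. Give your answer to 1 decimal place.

P = €69.7

Social marginal benefit = demand − MEC = 75.1 - 4.3q.
Set SMB = MC: 75.1 - 4.3q = 56.1 + 1.5q → q* = 3.2759.
Consumer price on the demand curve at q*: 80.8 − 3.4×3.2759 = 69.6619.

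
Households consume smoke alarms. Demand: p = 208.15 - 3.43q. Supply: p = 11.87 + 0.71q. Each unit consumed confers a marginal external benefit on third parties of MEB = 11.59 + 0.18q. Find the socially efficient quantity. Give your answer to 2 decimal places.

Social marginal benefit = demand + MEB = 219.74 - 3.25q.
Set SMB = MC: 219.74 - 3.25q = 11.87 + 0.71q → q* = 52.4924.

q* = 52.49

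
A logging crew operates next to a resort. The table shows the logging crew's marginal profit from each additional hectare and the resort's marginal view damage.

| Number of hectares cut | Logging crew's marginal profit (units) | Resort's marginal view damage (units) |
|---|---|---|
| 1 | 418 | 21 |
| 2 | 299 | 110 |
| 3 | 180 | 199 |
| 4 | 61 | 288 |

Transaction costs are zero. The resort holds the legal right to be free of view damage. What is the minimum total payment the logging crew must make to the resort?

131

Efficient level: marginal profit ≥ marginal view damage through level 2, so k* = 2.
With the resort holding the right, the logging crew must at least compensate total damage at k*: 21 + 110 = 131.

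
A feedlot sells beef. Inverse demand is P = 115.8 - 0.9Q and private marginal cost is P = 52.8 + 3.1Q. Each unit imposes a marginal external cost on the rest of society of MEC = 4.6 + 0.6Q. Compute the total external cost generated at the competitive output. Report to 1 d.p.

Market equilibrium (private): 52.8 + 3.1Q = 115.8 - 0.9Q → Q_m = 15.7500.
Total external cost = ∫₀^{Q_m} (4.6 + 0.6Q) dQ = 4.6×15.7500 + ½×0.6×15.7500² = 146.8688.

146.9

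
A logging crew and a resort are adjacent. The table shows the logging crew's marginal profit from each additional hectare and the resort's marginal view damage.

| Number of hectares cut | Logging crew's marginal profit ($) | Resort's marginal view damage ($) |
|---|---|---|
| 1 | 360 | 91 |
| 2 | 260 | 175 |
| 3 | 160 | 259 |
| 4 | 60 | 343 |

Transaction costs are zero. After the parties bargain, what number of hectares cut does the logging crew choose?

Bargaining reaches the level where marginal profit last exceeds marginal view damage.
That holds through level 2 (260 ≥ 175) but not at 3 (160 < 259).

2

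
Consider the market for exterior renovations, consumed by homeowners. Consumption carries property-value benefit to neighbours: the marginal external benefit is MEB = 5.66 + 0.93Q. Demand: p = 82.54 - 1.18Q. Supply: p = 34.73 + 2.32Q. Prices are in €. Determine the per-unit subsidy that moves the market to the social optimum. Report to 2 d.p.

Social marginal benefit = demand + MEB = 88.20 - 0.25Q.
Set SMB = MC: 88.20 - 0.25Q = 34.73 + 2.32Q → Q* = 20.8054.
The Pigouvian subsidy equals MEB at Q*: 5.66 + 0.93×20.8054 = 25.0090.

subsidy = €25.01 per unit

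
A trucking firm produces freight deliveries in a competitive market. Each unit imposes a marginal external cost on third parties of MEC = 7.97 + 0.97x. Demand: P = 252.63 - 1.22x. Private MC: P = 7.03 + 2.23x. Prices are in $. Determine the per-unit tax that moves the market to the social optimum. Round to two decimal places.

Social marginal cost = private MC + MEC = 15.00 + 3.20x.
Set SMC = demand: 15.00 + 3.20x = 252.63 - 1.22x → x* = 53.7624.
The Pigouvian tax equals MEC at x*: 7.97 + 0.97×53.7624 = 60.1195.

tax = $60.12 per unit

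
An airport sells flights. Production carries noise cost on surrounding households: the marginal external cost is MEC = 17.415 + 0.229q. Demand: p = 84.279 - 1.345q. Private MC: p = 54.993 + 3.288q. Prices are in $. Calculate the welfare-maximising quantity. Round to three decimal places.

q* = 2.442

Social marginal cost = private MC + MEC = 72.408 + 3.517q.
Set SMC = demand: 72.408 + 3.517q = 84.279 - 1.345q → q* = 2.4416.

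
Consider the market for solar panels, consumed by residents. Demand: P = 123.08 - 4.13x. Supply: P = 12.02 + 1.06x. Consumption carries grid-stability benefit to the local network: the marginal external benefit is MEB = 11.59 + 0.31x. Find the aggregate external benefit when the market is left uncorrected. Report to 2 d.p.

Market equilibrium (private): 12.02 + 1.06x = 123.08 - 4.13x → x_m = 21.3988.
Total external benefit = ∫₀^{x_m} (11.59 + 0.31x) dx = 11.59×21.3988 + ½×0.31×21.3988² = 318.9879.

318.99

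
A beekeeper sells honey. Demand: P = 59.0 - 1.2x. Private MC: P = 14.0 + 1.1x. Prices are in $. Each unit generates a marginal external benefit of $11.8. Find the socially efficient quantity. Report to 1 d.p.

Social marginal cost = private MC − MEB = 2.2 + 1.1x.
Set SMC = demand: 2.2 + 1.1x = 59.0 - 1.2x → x* = 24.6957.

x* = 24.7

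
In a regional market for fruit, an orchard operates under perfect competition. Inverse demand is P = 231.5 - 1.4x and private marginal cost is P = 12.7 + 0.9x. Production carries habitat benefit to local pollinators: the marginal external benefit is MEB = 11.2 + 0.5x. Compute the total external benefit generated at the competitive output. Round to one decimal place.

3327.9

Market equilibrium (private): 12.7 + 0.9x = 231.5 - 1.4x → x_m = 95.1304.
Total external benefit = ∫₀^{x_m} (11.2 + 0.5x) dx = 11.2×95.1304 + ½×0.5×95.1304² = 3327.9087.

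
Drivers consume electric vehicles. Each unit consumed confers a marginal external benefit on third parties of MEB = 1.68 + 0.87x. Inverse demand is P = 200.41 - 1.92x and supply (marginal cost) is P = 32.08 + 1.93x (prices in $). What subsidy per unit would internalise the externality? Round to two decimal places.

subsidy = $51.31 per unit

Social marginal benefit = demand + MEB = 202.09 - 1.05x.
Set SMB = MC: 202.09 - 1.05x = 32.08 + 1.93x → x* = 57.0503.
The Pigouvian subsidy equals MEB at x*: 1.68 + 0.87×57.0503 = 51.3138.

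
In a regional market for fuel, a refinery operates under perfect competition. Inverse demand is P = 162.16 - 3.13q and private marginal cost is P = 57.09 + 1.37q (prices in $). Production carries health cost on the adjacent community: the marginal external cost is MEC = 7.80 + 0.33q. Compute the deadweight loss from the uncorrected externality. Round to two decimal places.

Market equilibrium (private): 57.09 + 1.37q = 162.16 - 3.13q → q_m = 23.3489.
Social marginal cost = private MC + MEC = 64.89 + 1.70q.
Set SMC = demand: 64.89 + 1.70q = 162.16 - 3.13q → q* = 20.1387.
The loss is the area between SMC and demand from q* to q_m; with linear curves that's a triangle of height MEC(q_m).
DWL = ½ × 3.2102 × 15.5051 = 24.8872.

DWL = $24.89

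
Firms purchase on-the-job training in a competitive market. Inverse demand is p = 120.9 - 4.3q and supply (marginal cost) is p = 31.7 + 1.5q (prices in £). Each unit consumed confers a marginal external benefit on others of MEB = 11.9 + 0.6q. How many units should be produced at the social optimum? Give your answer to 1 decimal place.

Social marginal benefit = demand + MEB = 132.8 - 3.7q.
Set SMB = MC: 132.8 - 3.7q = 31.7 + 1.5q → q* = 19.4423.

q* = 19.4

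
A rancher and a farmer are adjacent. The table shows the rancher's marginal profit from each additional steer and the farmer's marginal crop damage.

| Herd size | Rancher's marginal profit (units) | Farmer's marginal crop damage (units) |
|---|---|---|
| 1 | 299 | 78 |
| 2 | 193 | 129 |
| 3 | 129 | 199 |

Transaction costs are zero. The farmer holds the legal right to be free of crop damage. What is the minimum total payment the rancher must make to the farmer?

Efficient level: marginal profit ≥ marginal crop damage through level 2, so k* = 2.
With the farmer holding the right, the rancher must at least compensate total damage at k*: 78 + 129 = 207.

207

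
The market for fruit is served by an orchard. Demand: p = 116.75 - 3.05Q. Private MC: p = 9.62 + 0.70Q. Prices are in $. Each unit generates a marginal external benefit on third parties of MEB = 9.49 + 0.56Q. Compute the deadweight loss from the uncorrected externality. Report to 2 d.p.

Market equilibrium (private): 9.62 + 0.70Q = 116.75 - 3.05Q → Q_m = 28.5680.
Social marginal cost = private MC − MEB = 0.13 + 0.14Q.
Set SMC = demand: 0.13 + 0.14Q = 116.75 - 3.05Q → Q* = 36.5580.
Height of the DWL triangle at Q_m is demand(Q_m) − SMC(Q_m) = MEB(Q_m) = 25.4881.
DWL = ½ × 7.9900 × 25.4881 = 101.8250.

DWL = $101.82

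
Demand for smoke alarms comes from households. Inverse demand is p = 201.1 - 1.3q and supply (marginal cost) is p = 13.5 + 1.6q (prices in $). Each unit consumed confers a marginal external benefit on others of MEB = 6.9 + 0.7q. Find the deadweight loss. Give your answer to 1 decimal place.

DWL = $618.9

Market equilibrium (private): 13.5 + 1.6q = 201.1 - 1.3q → q_m = 64.6897.
Social marginal benefit = demand + MEB = 208.0 - 0.6q.
Set SMB = MC: 208.0 - 0.6q = 13.5 + 1.6q → q* = 88.4091.
The loss is the area between SMB and MC from q* to q_m; with linear curves that's a triangle of height MEB(q_m).
DWL = ½ × 23.7194 × 52.1828 = 618.8724.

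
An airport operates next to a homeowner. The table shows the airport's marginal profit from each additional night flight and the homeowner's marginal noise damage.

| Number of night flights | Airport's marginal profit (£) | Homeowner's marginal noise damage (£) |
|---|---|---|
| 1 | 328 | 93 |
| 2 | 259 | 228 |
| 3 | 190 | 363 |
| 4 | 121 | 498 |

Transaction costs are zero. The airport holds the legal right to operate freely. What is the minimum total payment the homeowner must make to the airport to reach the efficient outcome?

Left alone the airport would choose level 4 (marginal profit stays positive).
Efficient level: k* = 2 (marginal profit ≥ marginal noise damage through 2).
The homeowner must at least cover the airport's forgone profit from cutting 4→2: 190 + 121 = 311.

£311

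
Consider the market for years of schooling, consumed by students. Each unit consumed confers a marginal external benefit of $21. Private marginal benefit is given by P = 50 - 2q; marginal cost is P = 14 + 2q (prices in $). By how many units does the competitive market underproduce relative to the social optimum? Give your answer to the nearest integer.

5 units

Market equilibrium (private): 14 + 2q = 50 - 2q → q_m = 9.0000.
Social marginal benefit = demand + MEB = 71 - 2q.
Set SMB = MC: 71 - 2q = 14 + 2q → q* = 14.2500.
Gap = |9.0000 − 14.2500| = 5.2500.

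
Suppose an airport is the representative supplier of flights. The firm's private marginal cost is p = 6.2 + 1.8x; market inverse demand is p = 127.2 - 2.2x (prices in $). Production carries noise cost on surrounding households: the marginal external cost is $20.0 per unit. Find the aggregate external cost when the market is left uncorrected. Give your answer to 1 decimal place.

$605.0

Market equilibrium (private): 6.2 + 1.8x = 127.2 - 2.2x → x_m = 30.2500.
Total external cost = MEC × x_m = 20.0 × 30.2500 = 605.0000.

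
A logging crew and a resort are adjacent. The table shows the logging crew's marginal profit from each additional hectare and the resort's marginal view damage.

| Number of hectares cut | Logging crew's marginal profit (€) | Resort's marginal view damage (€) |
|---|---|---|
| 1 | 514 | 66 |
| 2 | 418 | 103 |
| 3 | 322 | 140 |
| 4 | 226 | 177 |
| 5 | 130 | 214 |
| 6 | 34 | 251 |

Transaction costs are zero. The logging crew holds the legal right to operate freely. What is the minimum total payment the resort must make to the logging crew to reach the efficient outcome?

€164

Left alone the logging crew would choose level 6 (marginal profit stays positive).
Efficient level: k* = 4 (marginal profit ≥ marginal view damage through 4).
The resort must at least cover the logging crew's forgone profit from cutting 6→4: 130 + 34 = 164.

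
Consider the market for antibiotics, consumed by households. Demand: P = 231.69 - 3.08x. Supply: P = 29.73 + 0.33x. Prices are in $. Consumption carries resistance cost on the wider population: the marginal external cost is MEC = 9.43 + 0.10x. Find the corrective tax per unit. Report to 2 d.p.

tax = $14.92 per unit

Social marginal benefit = demand − MEC = 222.26 - 3.18x.
Set SMB = MC: 222.26 - 3.18x = 29.73 + 0.33x → x* = 54.8519.
The Pigouvian tax equals MEC at x*: 9.43 + 0.10×54.8519 = 14.9152.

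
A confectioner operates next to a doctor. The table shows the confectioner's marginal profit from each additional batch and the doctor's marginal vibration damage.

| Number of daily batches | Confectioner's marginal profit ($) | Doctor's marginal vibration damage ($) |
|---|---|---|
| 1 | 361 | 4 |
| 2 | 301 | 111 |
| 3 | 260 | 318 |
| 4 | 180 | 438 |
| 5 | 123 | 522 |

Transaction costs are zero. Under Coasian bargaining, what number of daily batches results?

Bargaining reaches the level where marginal profit last exceeds marginal vibration damage.
That holds through level 2 (301 ≥ 111) but not at 3 (260 < 318).

2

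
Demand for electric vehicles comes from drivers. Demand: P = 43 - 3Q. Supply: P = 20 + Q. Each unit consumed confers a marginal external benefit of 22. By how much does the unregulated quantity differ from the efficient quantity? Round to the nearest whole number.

6 units

Market equilibrium (private): 20 + Q = 43 - 3Q → Q_m = 5.7500.
Social marginal benefit = demand + MEB = 65 - 3Q.
Set SMB = MC: 65 - 3Q = 20 + Q → Q* = 11.2500.
Gap = |5.7500 − 11.2500| = 5.5000.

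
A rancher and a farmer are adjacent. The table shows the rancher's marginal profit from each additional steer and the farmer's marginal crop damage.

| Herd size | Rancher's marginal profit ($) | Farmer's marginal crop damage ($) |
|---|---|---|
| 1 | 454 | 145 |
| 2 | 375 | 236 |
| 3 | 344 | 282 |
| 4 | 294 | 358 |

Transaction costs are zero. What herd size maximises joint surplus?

3

Bargaining reaches the level where marginal profit last exceeds marginal crop damage.
That holds through level 3 (344 ≥ 282) but not at 4 (294 < 358).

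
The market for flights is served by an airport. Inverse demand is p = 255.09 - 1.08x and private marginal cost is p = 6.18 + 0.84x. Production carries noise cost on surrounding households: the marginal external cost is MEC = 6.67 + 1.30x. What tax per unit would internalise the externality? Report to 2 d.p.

Social marginal cost = private MC + MEC = 12.85 + 2.14x.
Set SMC = demand: 12.85 + 2.14x = 255.09 - 1.08x → x* = 75.2298.
The Pigouvian tax equals MEC at x*: 6.67 + 1.30×75.2298 = 104.4687.

tax = 104.47 per unit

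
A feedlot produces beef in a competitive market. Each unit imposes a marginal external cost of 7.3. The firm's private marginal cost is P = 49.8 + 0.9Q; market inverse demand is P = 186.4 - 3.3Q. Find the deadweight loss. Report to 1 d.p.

Market equilibrium (private): 49.8 + 0.9Q = 186.4 - 3.3Q → Q_m = 32.5238.
Social marginal cost = private MC + MEC = 57.1 + 0.9Q.
Set SMC = demand: 57.1 + 0.9Q = 186.4 - 3.3Q → Q* = 30.7857.
The welfare-loss triangle has base |Q_m − Q*| and height MEC(Q_m) (the vertical gap between SMC and demand is zero at Q* and MEC at Q_m).
DWL = ½ × 1.7381 × 7.3000 = 6.3441.

DWL = 6.3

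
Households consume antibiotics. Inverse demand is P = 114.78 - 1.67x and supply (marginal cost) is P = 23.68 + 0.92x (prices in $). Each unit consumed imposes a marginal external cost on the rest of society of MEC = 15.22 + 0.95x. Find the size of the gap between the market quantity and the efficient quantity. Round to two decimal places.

Market equilibrium (private): 23.68 + 0.92x = 114.78 - 1.67x → x_m = 35.1737.
Social marginal benefit = demand − MEC = 99.56 - 2.62x.
Set SMB = MC: 99.56 - 2.62x = 23.68 + 0.92x → x* = 21.4350.
Gap = |35.1737 − 21.4350| = 13.7387.

13.74 units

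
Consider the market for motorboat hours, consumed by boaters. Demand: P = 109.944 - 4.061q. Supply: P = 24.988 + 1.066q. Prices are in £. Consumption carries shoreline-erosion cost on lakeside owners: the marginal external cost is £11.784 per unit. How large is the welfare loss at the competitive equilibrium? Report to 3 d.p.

DWL = £13.542

Market equilibrium (private): 24.988 + 1.066q = 109.944 - 4.061q → q_m = 16.5703.
Social marginal benefit = demand − MEC = 98.160 - 4.061q.
Set SMB = MC: 98.160 - 4.061q = 24.988 + 1.066q → q* = 14.2719.
The welfare-loss triangle has base |q_m − q*| and height MEC(q_m) (the vertical gap between SMB and MC is zero at q* and MEC at q_m).
DWL = ½ × 2.2984 × 11.7840 = 13.5422.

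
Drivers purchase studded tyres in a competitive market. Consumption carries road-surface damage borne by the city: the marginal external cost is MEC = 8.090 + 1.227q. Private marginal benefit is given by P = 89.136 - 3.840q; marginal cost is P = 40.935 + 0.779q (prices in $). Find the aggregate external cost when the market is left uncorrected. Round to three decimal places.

Market equilibrium (private): 40.935 + 0.779q = 89.136 - 3.840q → q_m = 10.4354.
Total external cost = ∫₀^{q_m} (8.090 + 1.227q) dq = 8.090×10.4354 + ½×1.227×10.4354² = 151.2310.

$151.231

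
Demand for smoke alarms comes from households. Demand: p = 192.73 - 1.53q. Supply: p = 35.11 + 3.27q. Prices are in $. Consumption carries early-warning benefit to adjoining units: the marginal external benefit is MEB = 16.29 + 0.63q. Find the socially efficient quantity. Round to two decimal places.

q* = 41.71

Social marginal benefit = demand + MEB = 209.02 - 0.90q.
Set SMB = MC: 209.02 - 0.90q = 35.11 + 3.27q → q* = 41.7050.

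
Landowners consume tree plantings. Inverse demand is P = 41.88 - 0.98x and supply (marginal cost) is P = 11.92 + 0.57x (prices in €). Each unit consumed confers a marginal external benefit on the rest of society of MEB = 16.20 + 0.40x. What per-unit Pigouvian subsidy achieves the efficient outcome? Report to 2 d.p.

subsidy = €32.26 per unit

Social marginal benefit = demand + MEB = 58.08 - 0.58x.
Set SMB = MC: 58.08 - 0.58x = 11.92 + 0.57x → x* = 40.1391.
The Pigouvian subsidy equals MEB at x*: 16.20 + 0.40×40.1391 = 32.2556.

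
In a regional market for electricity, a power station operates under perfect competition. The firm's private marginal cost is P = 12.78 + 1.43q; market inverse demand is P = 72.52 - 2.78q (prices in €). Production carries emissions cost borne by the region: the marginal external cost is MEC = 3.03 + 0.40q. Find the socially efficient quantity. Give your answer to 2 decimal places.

Social marginal cost = private MC + MEC = 15.81 + 1.83q.
Set SMC = demand: 15.81 + 1.83q = 72.52 - 2.78q → q* = 12.3015.

q* = 12.30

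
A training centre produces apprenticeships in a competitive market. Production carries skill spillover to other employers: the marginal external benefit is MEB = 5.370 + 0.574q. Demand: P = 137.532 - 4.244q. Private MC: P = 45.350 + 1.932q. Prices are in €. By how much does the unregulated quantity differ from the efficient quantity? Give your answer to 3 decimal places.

2.488 units

Market equilibrium (private): 45.350 + 1.932q = 137.532 - 4.244q → q_m = 14.9258.
Social marginal cost = private MC − MEB = 39.980 + 1.358q.
Set SMC = demand: 39.980 + 1.358q = 137.532 - 4.244q → q* = 17.4138.
Gap = |14.9258 − 17.4138| = 2.4880.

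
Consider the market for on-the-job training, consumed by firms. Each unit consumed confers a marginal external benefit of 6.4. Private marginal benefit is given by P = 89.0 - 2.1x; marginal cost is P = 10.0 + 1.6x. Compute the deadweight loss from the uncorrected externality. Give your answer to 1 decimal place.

DWL = 5.5

Market equilibrium (private): 10.0 + 1.6x = 89.0 - 2.1x → x_m = 21.3514.
Social marginal benefit = demand + MEB = 95.4 - 2.1x.
Set SMB = MC: 95.4 - 2.1x = 10.0 + 1.6x → x* = 23.0811.
Between x* and x_m the wedge SMB − MC runs linearly from 0 to MEB(x_m), so the loss is a triangle.
DWL = ½ × 1.7297 × 6.4000 = 5.5350.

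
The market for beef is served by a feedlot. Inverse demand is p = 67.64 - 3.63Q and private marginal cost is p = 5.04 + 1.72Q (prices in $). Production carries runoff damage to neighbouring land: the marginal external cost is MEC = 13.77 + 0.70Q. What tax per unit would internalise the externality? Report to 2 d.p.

Social marginal cost = private MC + MEC = 18.81 + 2.42Q.
Set SMC = demand: 18.81 + 2.42Q = 67.64 - 3.63Q → Q* = 8.0711.
The Pigouvian tax equals MEC at Q*: 13.77 + 0.70×8.0711 = 19.4198.

tax = $19.42 per unit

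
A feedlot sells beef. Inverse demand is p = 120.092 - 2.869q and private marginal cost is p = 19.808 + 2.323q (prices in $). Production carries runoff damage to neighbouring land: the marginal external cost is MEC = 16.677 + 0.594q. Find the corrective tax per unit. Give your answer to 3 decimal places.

Social marginal cost = private MC + MEC = 36.485 + 2.917q.
Set SMC = demand: 36.485 + 2.917q = 120.092 - 2.869q → q* = 14.4499.
The Pigouvian tax equals MEC at q*: 16.677 + 0.594×14.4499 = 25.2602.

tax = $25.260 per unit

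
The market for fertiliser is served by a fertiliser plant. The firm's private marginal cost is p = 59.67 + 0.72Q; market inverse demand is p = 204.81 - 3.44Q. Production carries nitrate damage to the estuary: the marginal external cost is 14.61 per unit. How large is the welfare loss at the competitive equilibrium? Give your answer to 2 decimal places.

Market equilibrium (private): 59.67 + 0.72Q = 204.81 - 3.44Q → Q_m = 34.8894.
Social marginal cost = private MC + MEC = 74.28 + 0.72Q.
Set SMC = demand: 74.28 + 0.72Q = 204.81 - 3.44Q → Q* = 31.3774.
The welfare-loss triangle has base |Q_m − Q*| and height MEC(Q_m) (the vertical gap between SMC and demand is zero at Q* and MEC at Q_m).
DWL = ½ × 3.5120 × 14.6100 = 25.6552.

DWL = 25.66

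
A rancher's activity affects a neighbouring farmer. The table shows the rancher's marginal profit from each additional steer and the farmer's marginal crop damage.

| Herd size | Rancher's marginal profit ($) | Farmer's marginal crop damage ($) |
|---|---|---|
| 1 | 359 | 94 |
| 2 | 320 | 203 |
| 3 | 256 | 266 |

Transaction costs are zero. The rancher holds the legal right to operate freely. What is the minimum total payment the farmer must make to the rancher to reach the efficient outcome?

$256

Left alone the rancher would choose level 3 (marginal profit stays positive).
Efficient level: k* = 2 (marginal profit ≥ marginal crop damage through 2).
The farmer must at least cover the rancher's forgone profit from cutting 3→2: 256 = 256.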